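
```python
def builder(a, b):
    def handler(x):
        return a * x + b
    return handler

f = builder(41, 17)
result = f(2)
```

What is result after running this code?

Step 1: builder(41, 17) captures a = 41, b = 17.
Step 2: f(2) computes 41 * 2 + 17 = 99.
Step 3: result = 99

The answer is 99.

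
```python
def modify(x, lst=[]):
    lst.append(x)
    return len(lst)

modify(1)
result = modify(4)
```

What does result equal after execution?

Step 1: Mutable default list persists between calls.
Step 2: First call: lst = [1], len = 1. Second call: lst = [1, 4], len = 2.
Step 3: result = 2

The answer is 2.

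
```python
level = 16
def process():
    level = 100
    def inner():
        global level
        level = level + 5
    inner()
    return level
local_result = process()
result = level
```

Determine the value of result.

Step 1: Global level = 16. process() creates local level = 100.
Step 2: inner() declares global level and adds 5: global level = 16 + 5 = 21.
Step 3: process() returns its local level = 100 (unaffected by inner).
Step 4: result = global level = 21

The answer is 21.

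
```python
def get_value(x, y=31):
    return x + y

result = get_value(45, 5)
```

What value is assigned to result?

Step 1: get_value(45, 5) overrides default y with 5.
Step 2: Returns 45 + 5 = 50.
Step 3: result = 50

The answer is 50.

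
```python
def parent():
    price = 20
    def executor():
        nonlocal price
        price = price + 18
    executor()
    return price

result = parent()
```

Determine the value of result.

Step 1: parent() sets price = 20.
Step 2: executor() uses nonlocal to modify price in parent's scope: price = 20 + 18 = 38.
Step 3: parent() returns the modified price = 38

The answer is 38.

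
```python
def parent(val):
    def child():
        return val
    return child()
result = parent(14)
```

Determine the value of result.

Step 1: parent(14) binds parameter val = 14.
Step 2: child() looks up val in enclosing scope and finds the parameter val = 14.
Step 3: result = 14

The answer is 14.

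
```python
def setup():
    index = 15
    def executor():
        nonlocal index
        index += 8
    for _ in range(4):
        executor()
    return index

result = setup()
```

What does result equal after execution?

Step 1: index = 15.
Step 2: executor() is called 4 times in a loop, each adding 8 via nonlocal.
Step 3: index = 15 + 8 * 4 = 47

The answer is 47.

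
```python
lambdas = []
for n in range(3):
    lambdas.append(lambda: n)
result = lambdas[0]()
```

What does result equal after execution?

Step 1: The loop creates 3 lambdas, all referencing the same variable n.
Step 2: After the loop, n = 2 (final value).
Step 3: lambdas[0]() looks up n at call time and finds 2. This is the late binding gotcha. result = 2

The answer is 2.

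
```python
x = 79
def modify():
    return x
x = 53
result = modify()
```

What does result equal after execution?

Step 1: x is first set to 79, then reassigned to 53.
Step 2: modify() is called after the reassignment, so it looks up the current global x = 53.
Step 3: result = 53

The answer is 53.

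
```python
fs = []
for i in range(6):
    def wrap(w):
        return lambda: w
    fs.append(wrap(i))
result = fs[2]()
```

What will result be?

Step 1: wrap(i) creates a new scope capturing w = i at call time.
Step 2: fs[2] = wrap(2), so its lambda captures w = 2.
Step 3: result = 2 (closure factory fixes late binding)

The answer is 2.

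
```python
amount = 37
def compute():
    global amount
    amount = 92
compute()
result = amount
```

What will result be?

Step 1: amount = 37 globally.
Step 2: compute() declares global amount and sets it to 92.
Step 3: After compute(), global amount = 92. result = 92

The answer is 92.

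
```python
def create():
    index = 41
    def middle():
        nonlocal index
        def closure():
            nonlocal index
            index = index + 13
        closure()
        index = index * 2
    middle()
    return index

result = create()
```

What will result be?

Step 1: index = 41.
Step 2: closure() adds 13: index = 41 + 13 = 54.
Step 3: middle() doubles: index = 54 * 2 = 108.
Step 4: result = 108

The answer is 108.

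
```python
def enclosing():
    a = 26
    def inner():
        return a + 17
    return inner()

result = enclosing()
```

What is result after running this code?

Step 1: enclosing() defines a = 26.
Step 2: inner() reads a = 26 from enclosing scope, returns 26 + 17 = 43.
Step 3: result = 43

The answer is 43.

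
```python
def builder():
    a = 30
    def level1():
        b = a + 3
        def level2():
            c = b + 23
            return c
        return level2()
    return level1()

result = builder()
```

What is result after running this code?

Step 1: a = 30. b = a + 3 = 33.
Step 2: c = b + 23 = 33 + 23 = 56.
Step 3: result = 56

The answer is 56.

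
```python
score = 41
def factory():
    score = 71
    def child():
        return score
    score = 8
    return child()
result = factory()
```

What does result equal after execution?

Step 1: factory() sets score = 71, then later score = 8.
Step 2: child() is called after score is reassigned to 8. Closures capture variables by reference, not by value.
Step 3: result = 8

The answer is 8.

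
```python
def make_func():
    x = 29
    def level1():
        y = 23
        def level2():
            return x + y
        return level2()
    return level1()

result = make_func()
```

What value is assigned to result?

Step 1: x = 29 in make_func. y = 23 in level1.
Step 2: level2() reads x = 29 and y = 23 from enclosing scopes.
Step 3: result = 29 + 23 = 52

The answer is 52.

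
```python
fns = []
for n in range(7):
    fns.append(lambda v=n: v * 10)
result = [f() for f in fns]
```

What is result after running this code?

Step 1: Default arg v=n captures n at each iteration.
Step 2: fns[k] has v defaulting to k, returns k * 10.
Step 3: result = [0, 10, 20, 30, 40, 50, 60]

The answer is [0, 10, 20, 30, 40, 50, 60].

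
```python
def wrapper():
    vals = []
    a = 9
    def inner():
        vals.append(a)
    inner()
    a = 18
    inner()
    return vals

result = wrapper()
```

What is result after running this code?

Step 1: a = 9. inner() appends current a to vals.
Step 2: First inner(): appends 9. Then a = 18.
Step 3: Second inner(): appends 18 (closure sees updated a). result = [9, 18]

The answer is [9, 18].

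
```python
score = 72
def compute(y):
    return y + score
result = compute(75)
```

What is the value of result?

Step 1: score = 72 is defined globally.
Step 2: compute(75) uses parameter y = 75 and looks up score from global scope = 72.
Step 3: result = 75 + 72 = 147

The answer is 147.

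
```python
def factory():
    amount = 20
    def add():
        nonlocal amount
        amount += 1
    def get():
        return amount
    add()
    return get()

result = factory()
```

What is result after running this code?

Step 1: amount = 20. add() modifies it via nonlocal, get() reads it.
Step 2: add() makes amount = 20 + 1 = 21.
Step 3: get() returns 21. result = 21

The answer is 21.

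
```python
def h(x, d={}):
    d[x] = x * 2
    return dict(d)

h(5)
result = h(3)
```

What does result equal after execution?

Step 1: Mutable default dict is shared across calls.
Step 2: First call adds 5: 10. Second call adds 3: 6.
Step 3: result = {5: 10, 3: 6}

The answer is {5: 10, 3: 6}.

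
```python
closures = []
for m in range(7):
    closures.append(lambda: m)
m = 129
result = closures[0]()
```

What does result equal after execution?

Step 1: Lambdas capture the variable m by reference, not by value.
Step 2: After the loop, m is reassigned to 129.
Step 3: closures[0]() looks up the current m = 129. result = 129

The answer is 129.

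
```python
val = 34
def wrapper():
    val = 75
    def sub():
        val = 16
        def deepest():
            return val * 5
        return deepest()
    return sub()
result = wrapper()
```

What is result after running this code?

Step 1: deepest() looks up val through LEGB: not local, finds val = 16 in enclosing sub().
Step 2: Returns 16 * 5 = 80.
Step 3: result = 80

The answer is 80.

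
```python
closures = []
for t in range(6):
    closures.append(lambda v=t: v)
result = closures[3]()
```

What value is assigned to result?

Step 1: Default argument v=t captures t's value at each iteration.
Step 2: closures[3] captured v = 3 when t was 3.
Step 3: result = 3

The answer is 3.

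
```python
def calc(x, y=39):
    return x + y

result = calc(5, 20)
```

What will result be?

Step 1: calc(5, 20) overrides default y with 20.
Step 2: Returns 5 + 20 = 25.
Step 3: result = 25

The answer is 25.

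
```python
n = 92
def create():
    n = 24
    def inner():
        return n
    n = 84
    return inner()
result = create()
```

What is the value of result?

Step 1: create() sets n = 24, then later n = 84.
Step 2: inner() is called after n is reassigned to 84. Closures capture variables by reference, not by value.
Step 3: result = 84

The answer is 84.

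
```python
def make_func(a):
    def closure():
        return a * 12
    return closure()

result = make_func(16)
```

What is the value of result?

Step 1: make_func(16) binds parameter a = 16.
Step 2: closure() accesses a = 16 from enclosing scope.
Step 3: result = 16 * 12 = 192

The answer is 192.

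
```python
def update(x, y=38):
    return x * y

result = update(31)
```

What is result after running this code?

Step 1: update(31) uses default y = 38.
Step 2: Returns 31 * 38 = 1178.
Step 3: result = 1178

The answer is 1178.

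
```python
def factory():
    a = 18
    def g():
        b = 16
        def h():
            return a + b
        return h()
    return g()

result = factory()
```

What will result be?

Step 1: factory() defines a = 18. g() defines b = 16.
Step 2: h() accesses both from enclosing scopes: a = 18, b = 16.
Step 3: result = 18 + 16 = 34

The answer is 34.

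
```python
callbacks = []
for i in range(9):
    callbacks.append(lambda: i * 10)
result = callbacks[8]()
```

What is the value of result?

Step 1: All lambdas reference the same variable i (late binding).
Step 2: After the loop, i = 8. Every lambda returns i * 10.
Step 3: callbacks[8]() = 8 * 10 = 80

The answer is 80.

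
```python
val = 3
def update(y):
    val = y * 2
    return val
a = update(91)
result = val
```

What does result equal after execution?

Step 1: Global val = 3.
Step 2: update(91) creates local val = 91 * 2 = 182.
Step 3: Global val unchanged because no global keyword. result = 3

The answer is 3.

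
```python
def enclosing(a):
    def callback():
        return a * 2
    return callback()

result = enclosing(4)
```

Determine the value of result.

Step 1: enclosing(4) binds parameter a = 4.
Step 2: callback() accesses a = 4 from enclosing scope.
Step 3: result = 4 * 2 = 8

The answer is 8.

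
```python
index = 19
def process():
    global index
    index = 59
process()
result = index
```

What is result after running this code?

Step 1: index = 19 globally.
Step 2: process() declares global index and sets it to 59.
Step 3: After process(), global index = 59. result = 59

The answer is 59.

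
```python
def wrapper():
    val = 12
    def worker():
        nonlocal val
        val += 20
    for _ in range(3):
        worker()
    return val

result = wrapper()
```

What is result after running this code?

Step 1: val = 12.
Step 2: worker() is called 3 times in a loop, each adding 20 via nonlocal.
Step 3: val = 12 + 20 * 3 = 72

The answer is 72.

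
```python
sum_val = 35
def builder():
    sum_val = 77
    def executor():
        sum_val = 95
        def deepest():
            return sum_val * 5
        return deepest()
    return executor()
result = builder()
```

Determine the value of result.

Step 1: deepest() looks up sum_val through LEGB: not local, finds sum_val = 95 in enclosing executor().
Step 2: Returns 95 * 5 = 475.
Step 3: result = 475

The answer is 475.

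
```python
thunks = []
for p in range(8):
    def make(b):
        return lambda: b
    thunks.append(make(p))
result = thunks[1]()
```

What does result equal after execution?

Step 1: make(p) creates a new scope capturing b = p at call time.
Step 2: thunks[1] = make(1), so its lambda captures b = 1.
Step 3: result = 1 (closure factory fixes late binding)

The answer is 1.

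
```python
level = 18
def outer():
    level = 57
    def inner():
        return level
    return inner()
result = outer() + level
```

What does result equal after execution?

Step 1: Global level = 18. outer() shadows with level = 57.
Step 2: inner() returns enclosing level = 57. outer() = 57.
Step 3: result = 57 + global level (18) = 75

The answer is 75.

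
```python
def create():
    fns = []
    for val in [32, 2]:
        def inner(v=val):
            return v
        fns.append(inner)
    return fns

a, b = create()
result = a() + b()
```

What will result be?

Step 1: Default argument v=val captures val at each iteration.
Step 2: a() returns 32 (captured at first iteration), b() returns 2 (captured at second).
Step 3: result = 32 + 2 = 34

The answer is 34.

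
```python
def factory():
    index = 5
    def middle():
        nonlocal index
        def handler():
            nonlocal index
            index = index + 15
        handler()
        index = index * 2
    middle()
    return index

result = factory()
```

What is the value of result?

Step 1: index = 5.
Step 2: handler() adds 15: index = 5 + 15 = 20.
Step 3: middle() doubles: index = 20 * 2 = 40.
Step 4: result = 40

The answer is 40.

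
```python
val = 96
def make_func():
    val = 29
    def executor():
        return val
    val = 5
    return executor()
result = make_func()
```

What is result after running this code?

Step 1: make_func() sets val = 29, then later val = 5.
Step 2: executor() is called after val is reassigned to 5. Closures capture variables by reference, not by value.
Step 3: result = 5

The answer is 5.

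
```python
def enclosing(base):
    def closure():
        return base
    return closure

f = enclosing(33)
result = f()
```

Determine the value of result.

Step 1: enclosing(33) creates closure capturing base = 33.
Step 2: f() returns the captured base = 33.
Step 3: result = 33

The answer is 33.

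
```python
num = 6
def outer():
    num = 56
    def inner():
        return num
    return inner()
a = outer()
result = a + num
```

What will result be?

Step 1: outer() has local num = 56. inner() reads from enclosing.
Step 2: outer() returns 56. Global num = 6 unchanged.
Step 3: result = 56 + 6 = 62

The answer is 62.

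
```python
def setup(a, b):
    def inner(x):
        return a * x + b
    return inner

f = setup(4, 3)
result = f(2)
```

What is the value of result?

Step 1: setup(4, 3) captures a = 4, b = 3.
Step 2: f(2) computes 4 * 2 + 3 = 11.
Step 3: result = 11

The answer is 11.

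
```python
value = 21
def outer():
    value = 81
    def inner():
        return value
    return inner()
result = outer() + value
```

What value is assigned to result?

Step 1: Global value = 21. outer() shadows with value = 81.
Step 2: inner() returns enclosing value = 81. outer() = 81.
Step 3: result = 81 + global value (21) = 102

The answer is 102.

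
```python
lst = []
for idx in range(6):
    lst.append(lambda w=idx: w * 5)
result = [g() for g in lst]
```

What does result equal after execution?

Step 1: Default arg w=idx captures idx at each iteration.
Step 2: lst[k] has w defaulting to k, returns k * 5.
Step 3: result = [0, 5, 10, 15, 20, 25]

The answer is [0, 5, 10, 15, 20, 25].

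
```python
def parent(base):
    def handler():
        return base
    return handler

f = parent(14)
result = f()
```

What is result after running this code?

Step 1: parent(14) creates closure capturing base = 14.
Step 2: f() returns the captured base = 14.
Step 3: result = 14

The answer is 14.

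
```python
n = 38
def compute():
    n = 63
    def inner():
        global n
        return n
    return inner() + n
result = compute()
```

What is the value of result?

Step 1: Global n = 38. compute() shadows with local n = 63.
Step 2: inner() uses global keyword, so inner() returns global n = 38.
Step 3: compute() returns 38 + 63 = 101

The answer is 101.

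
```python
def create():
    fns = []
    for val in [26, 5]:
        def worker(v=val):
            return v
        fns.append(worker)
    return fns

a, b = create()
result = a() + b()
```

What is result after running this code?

Step 1: Default argument v=val captures val at each iteration.
Step 2: a() returns 26 (captured at first iteration), b() returns 5 (captured at second).
Step 3: result = 26 + 5 = 31

The answer is 31.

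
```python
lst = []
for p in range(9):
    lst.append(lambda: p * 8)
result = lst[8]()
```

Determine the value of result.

Step 1: All lambdas reference the same variable p (late binding).
Step 2: After the loop, p = 8. Every lambda returns p * 8.
Step 3: lst[8]() = 8 * 8 = 64

The answer is 64.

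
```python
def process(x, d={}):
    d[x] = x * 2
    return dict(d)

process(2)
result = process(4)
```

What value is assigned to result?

Step 1: Mutable default dict is shared across calls.
Step 2: First call adds 2: 4. Second call adds 4: 8.
Step 3: result = {2: 4, 4: 8}

The answer is {2: 4, 4: 8}.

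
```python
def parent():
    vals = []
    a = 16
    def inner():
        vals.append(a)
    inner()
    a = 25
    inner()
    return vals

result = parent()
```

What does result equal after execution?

Step 1: a = 16. inner() appends current a to vals.
Step 2: First inner(): appends 16. Then a = 25.
Step 3: Second inner(): appends 25 (closure sees updated a). result = [16, 25]

The answer is [16, 25].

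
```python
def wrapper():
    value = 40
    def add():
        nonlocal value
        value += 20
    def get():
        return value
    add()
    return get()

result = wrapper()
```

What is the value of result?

Step 1: value = 40. add() modifies it via nonlocal, get() reads it.
Step 2: add() makes value = 40 + 20 = 60.
Step 3: get() returns 60. result = 60

The answer is 60.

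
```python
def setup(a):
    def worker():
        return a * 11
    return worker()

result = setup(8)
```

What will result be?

Step 1: setup(8) binds parameter a = 8.
Step 2: worker() accesses a = 8 from enclosing scope.
Step 3: result = 8 * 11 = 88

The answer is 88.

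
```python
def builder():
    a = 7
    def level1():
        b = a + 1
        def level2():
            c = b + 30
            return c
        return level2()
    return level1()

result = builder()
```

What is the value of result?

Step 1: a = 7. b = a + 1 = 8.
Step 2: c = b + 30 = 8 + 30 = 38.
Step 3: result = 38

The answer is 38.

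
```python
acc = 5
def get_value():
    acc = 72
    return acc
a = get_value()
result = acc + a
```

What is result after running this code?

Step 1: Global acc = 5. get_value() returns local acc = 72.
Step 2: a = 72. Global acc still = 5.
Step 3: result = 5 + 72 = 77

The answer is 77.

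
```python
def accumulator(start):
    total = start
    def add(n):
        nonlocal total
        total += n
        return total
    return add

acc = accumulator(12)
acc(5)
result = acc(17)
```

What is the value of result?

Step 1: accumulator(12) creates closure with total = 12.
Step 2: First acc(5): total = 12 + 5 = 17.
Step 3: Second acc(17): total = 17 + 17 = 34. result = 34

The answer is 34.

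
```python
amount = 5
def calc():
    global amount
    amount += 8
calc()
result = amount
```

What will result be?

Step 1: amount = 5 globally.
Step 2: calc() modifies global amount: amount += 8 = 13.
Step 3: result = 13

The answer is 13.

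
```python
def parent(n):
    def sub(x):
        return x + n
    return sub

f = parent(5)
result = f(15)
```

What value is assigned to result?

Step 1: parent(5) creates a closure that captures n = 5.
Step 2: f(15) calls the closure with x = 15, returning 15 + 5 = 20.
Step 3: result = 20

The answer is 20.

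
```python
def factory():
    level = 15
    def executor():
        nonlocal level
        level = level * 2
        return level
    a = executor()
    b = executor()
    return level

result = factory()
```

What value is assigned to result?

Step 1: level starts at 15.
Step 2: First executor(): level = 15 * 2 = 30.
Step 3: Second executor(): level = 30 * 2 = 60.
Step 4: result = 60

The answer is 60.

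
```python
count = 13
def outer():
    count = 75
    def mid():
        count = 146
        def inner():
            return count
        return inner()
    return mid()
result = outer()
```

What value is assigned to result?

Step 1: Three levels of shadowing: global 13, outer 75, mid 146.
Step 2: inner() finds count = 146 in enclosing mid() scope.
Step 3: result = 146

The answer is 146.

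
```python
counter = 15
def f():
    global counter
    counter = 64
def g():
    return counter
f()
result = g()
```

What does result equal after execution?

Step 1: counter = 15.
Step 2: f() sets global counter = 64.
Step 3: g() reads global counter = 64. result = 64

The answer is 64.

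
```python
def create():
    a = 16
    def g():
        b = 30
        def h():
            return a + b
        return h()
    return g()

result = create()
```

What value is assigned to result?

Step 1: create() defines a = 16. g() defines b = 30.
Step 2: h() accesses both from enclosing scopes: a = 16, b = 30.
Step 3: result = 16 + 30 = 46

The answer is 46.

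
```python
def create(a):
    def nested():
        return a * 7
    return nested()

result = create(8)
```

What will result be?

Step 1: create(8) binds parameter a = 8.
Step 2: nested() accesses a = 8 from enclosing scope.
Step 3: result = 8 * 7 = 56

The answer is 56.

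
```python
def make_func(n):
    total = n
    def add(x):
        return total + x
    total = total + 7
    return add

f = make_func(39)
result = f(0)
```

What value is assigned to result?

Step 1: make_func(39) sets total = 39, then total = 39 + 7 = 46.
Step 2: Closures capture by reference, so add sees total = 46.
Step 3: f(0) returns 46 + 0 = 46

The answer is 46.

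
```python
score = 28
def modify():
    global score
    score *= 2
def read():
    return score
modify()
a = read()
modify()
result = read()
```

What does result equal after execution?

Step 1: score = 28.
Step 2: First modify(): score = 28 * 2 = 56.
Step 3: Second modify(): score = 56 * 2 = 112.
Step 4: read() returns 112

The answer is 112.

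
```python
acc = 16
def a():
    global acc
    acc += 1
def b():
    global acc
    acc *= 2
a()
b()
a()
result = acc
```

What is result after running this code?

Step 1: acc = 16.
Step 2: a(): acc = 16 + 1 = 17.
Step 3: b(): acc = 17 * 2 = 34.
Step 4: a(): acc = 34 + 1 = 35

The answer is 35.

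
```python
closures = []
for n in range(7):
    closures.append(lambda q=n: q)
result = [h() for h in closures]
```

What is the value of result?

Step 1: Default arg q=n captures n at each iteration.
Step 2: Each lambda has its own default: 0, 1, ..., 6.
Step 3: result = [0, 1, 2, 3, 4, 5, 6]

The answer is [0, 1, 2, 3, 4, 5, 6].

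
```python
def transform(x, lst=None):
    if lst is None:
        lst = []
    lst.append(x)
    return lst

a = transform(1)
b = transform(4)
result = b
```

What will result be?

Step 1: None default with guard creates a NEW list each call.
Step 2: a = [1] (fresh list). b = [4] (another fresh list).
Step 3: result = [4] (this is the fix for mutable default)

The answer is [4].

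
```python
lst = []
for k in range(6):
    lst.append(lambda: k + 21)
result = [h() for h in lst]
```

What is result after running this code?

Step 1: All lambdas capture k by reference. After the loop, k = 5.
Step 2: Each call returns 5 + 21 = 26.
Step 3: result = [26, 26, 26, 26, 26, 26]

The answer is [26, 26, 26, 26, 26, 26].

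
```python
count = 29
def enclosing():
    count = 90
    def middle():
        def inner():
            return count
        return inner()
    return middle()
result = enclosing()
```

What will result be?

Step 1: enclosing() defines count = 90. middle() and inner() have no local count.
Step 2: inner() checks local (none), enclosing middle() (none), enclosing enclosing() and finds count = 90.
Step 3: result = 90

The answer is 90.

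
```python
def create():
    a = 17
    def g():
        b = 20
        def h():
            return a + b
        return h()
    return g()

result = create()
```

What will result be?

Step 1: create() defines a = 17. g() defines b = 20.
Step 2: h() accesses both from enclosing scopes: a = 17, b = 20.
Step 3: result = 17 + 20 = 37

The answer is 37.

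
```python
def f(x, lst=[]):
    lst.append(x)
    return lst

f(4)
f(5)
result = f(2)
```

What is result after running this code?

Step 1: Mutable default argument gotcha! The list [] is created once.
Step 2: Each call appends to the SAME list: [4], [4, 5], [4, 5, 2].
Step 3: result = [4, 5, 2]

The answer is [4, 5, 2].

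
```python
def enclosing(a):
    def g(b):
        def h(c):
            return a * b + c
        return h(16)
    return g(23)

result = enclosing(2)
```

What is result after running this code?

Step 1: a = 2, b = 23, c = 16.
Step 2: h() computes a * b + c = 2 * 23 + 16 = 62.
Step 3: result = 62

The answer is 62.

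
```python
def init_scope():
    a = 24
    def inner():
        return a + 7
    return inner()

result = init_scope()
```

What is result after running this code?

Step 1: init_scope() defines a = 24.
Step 2: inner() reads a = 24 from enclosing scope, returns 24 + 7 = 31.
Step 3: result = 31

The answer is 31.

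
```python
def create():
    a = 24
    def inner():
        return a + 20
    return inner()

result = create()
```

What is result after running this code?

Step 1: create() defines a = 24.
Step 2: inner() reads a = 24 from enclosing scope, returns 24 + 20 = 44.
Step 3: result = 44

The answer is 44.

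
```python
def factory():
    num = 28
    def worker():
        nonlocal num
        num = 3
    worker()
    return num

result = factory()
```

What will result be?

Step 1: factory() sets num = 28.
Step 2: worker() uses nonlocal to reassign num = 3.
Step 3: result = 3

The answer is 3.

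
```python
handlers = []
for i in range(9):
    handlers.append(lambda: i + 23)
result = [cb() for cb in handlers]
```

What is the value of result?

Step 1: All lambdas capture i by reference. After the loop, i = 8.
Step 2: Each call returns 8 + 23 = 31.
Step 3: result = [31, 31, 31, 31, 31, 31, 31, 31, 31]

The answer is [31, 31, 31, 31, 31, 31, 31, 31, 31].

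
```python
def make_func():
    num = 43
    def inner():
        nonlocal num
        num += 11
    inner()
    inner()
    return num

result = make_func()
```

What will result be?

Step 1: num starts at 43.
Step 2: inner() is called 2 times, each adding 11.
Step 3: num = 43 + 11 * 2 = 65

The answer is 65.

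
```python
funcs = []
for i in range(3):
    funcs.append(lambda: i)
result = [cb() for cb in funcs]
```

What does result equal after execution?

Step 1: All 3 lambdas share the same variable i.
Step 2: After the loop, i = 2.
Step 3: Each call returns 2. result = [2, 2, 2]

The answer is [2, 2, 2].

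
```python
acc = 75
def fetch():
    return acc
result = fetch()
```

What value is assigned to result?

Step 1: acc = 75 is defined in the global scope.
Step 2: fetch() looks up acc. No local acc exists, so Python checks the global scope via LEGB rule and finds acc = 75.
Step 3: result = 75

The answer is 75.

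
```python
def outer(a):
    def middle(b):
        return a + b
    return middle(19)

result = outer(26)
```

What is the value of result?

Step 1: outer(26) passes a = 26.
Step 2: middle(19) has b = 19, reads a = 26 from enclosing.
Step 3: result = 26 + 19 = 45

The answer is 45.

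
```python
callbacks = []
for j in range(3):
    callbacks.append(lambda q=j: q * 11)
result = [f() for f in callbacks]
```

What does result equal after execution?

Step 1: Default arg q=j captures j at each iteration.
Step 2: callbacks[k] has q defaulting to k, returns k * 11.
Step 3: result = [0, 11, 22]

The answer is [0, 11, 22].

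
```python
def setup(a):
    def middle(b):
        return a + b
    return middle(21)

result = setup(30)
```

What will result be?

Step 1: setup(30) passes a = 30.
Step 2: middle(21) has b = 21, reads a = 30 from enclosing.
Step 3: result = 30 + 21 = 51

The answer is 51.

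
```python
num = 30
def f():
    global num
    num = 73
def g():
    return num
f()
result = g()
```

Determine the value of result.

Step 1: num = 30.
Step 2: f() sets global num = 73.
Step 3: g() reads global num = 73. result = 73

The answer is 73.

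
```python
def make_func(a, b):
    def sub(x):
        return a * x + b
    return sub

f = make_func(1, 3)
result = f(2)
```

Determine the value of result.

Step 1: make_func(1, 3) captures a = 1, b = 3.
Step 2: f(2) computes 1 * 2 + 3 = 5.
Step 3: result = 5

The answer is 5.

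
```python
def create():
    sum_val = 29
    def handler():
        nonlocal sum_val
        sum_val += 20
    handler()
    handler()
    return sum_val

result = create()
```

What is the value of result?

Step 1: sum_val starts at 29.
Step 2: handler() is called 2 times, each adding 20.
Step 3: sum_val = 29 + 20 * 2 = 69

The answer is 69.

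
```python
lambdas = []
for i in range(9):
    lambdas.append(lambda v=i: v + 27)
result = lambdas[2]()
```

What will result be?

Step 1: Default argument v=i captures i's value at definition time.
Step 2: lambdas[2] was defined when i = 2, so v defaults to 2.
Step 3: result = 2 + 27 = 29 (default arg fixes the late binding issue)

The answer is 29.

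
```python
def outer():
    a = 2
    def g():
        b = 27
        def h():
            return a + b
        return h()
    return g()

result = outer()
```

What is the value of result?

Step 1: outer() defines a = 2. g() defines b = 27.
Step 2: h() accesses both from enclosing scopes: a = 2, b = 27.
Step 3: result = 2 + 27 = 29

The answer is 29.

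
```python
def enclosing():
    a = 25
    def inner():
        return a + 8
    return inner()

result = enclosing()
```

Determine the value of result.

Step 1: enclosing() defines a = 25.
Step 2: inner() reads a = 25 from enclosing scope, returns 25 + 8 = 33.
Step 3: result = 33

The answer is 33.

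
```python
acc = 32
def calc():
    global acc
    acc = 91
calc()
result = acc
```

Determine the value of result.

Step 1: acc = 32 globally.
Step 2: calc() declares global acc and sets it to 91.
Step 3: After calc(), global acc = 91. result = 91

The answer is 91.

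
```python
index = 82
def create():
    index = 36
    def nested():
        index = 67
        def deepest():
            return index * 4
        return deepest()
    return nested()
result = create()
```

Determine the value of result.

Step 1: deepest() looks up index through LEGB: not local, finds index = 67 in enclosing nested().
Step 2: Returns 67 * 4 = 268.
Step 3: result = 268

The answer is 268.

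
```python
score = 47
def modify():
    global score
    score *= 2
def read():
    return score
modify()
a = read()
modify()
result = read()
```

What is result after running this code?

Step 1: score = 47.
Step 2: First modify(): score = 47 * 2 = 94.
Step 3: Second modify(): score = 94 * 2 = 188.
Step 4: read() returns 188

The answer is 188.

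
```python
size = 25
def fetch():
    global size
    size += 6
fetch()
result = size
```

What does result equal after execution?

Step 1: size = 25 globally.
Step 2: fetch() modifies global size: size += 6 = 31.
Step 3: result = 31

The answer is 31.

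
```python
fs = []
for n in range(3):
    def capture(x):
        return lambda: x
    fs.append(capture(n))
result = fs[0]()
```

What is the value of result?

Step 1: capture(n) creates a new scope capturing x = n at call time.
Step 2: fs[0] = capture(0), so its lambda captures x = 0.
Step 3: result = 0 (closure factory fixes late binding)

The answer is 0.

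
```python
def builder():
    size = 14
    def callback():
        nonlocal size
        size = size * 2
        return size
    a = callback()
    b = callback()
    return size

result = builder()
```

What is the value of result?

Step 1: size starts at 14.
Step 2: First callback(): size = 14 * 2 = 28.
Step 3: Second callback(): size = 28 * 2 = 56.
Step 4: result = 56

The answer is 56.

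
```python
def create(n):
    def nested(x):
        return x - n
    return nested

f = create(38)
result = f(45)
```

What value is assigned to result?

Step 1: create(38) creates a closure capturing n = 38.
Step 2: f(45) computes 45 - 38 = 7.
Step 3: result = 7

The answer is 7.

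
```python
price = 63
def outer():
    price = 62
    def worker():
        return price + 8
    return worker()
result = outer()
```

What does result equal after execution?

Step 1: outer() shadows global price with price = 62.
Step 2: worker() finds price = 62 in enclosing scope, computes 62 + 8 = 70.
Step 3: result = 70

The answer is 70.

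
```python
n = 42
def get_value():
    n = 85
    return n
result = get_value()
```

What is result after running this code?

Step 1: Global n = 42.
Step 2: get_value() creates local n = 85, shadowing the global.
Step 3: Returns local n = 85. result = 85

The answer is 85.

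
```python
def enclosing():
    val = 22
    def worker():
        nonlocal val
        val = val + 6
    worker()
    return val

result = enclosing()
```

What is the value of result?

Step 1: enclosing() sets val = 22.
Step 2: worker() uses nonlocal to modify val in enclosing's scope: val = 22 + 6 = 28.
Step 3: enclosing() returns the modified val = 28

The answer is 28.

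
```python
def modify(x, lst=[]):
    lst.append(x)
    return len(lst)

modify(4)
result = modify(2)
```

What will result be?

Step 1: Mutable default list persists between calls.
Step 2: First call: lst = [4], len = 1. Second call: lst = [4, 2], len = 2.
Step 3: result = 2

The answer is 2.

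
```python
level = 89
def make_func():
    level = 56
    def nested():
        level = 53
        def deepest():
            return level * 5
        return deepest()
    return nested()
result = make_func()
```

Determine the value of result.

Step 1: deepest() looks up level through LEGB: not local, finds level = 53 in enclosing nested().
Step 2: Returns 53 * 5 = 265.
Step 3: result = 265

The answer is 265.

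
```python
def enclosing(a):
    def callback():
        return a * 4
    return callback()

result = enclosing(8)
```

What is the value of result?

Step 1: enclosing(8) binds parameter a = 8.
Step 2: callback() accesses a = 8 from enclosing scope.
Step 3: result = 8 * 4 = 32

The answer is 32.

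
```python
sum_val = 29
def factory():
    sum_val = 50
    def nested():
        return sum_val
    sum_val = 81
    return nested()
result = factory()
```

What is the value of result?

Step 1: factory() sets sum_val = 50, then later sum_val = 81.
Step 2: nested() is called after sum_val is reassigned to 81. Closures capture variables by reference, not by value.
Step 3: result = 81

The answer is 81.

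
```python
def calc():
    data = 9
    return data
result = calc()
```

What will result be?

Step 1: calc() defines data = 9 in its local scope.
Step 2: return data finds the local variable data = 9.
Step 3: result = 9

The answer is 9.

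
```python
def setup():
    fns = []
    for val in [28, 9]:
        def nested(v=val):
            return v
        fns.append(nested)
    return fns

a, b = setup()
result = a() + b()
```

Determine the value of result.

Step 1: Default argument v=val captures val at each iteration.
Step 2: a() returns 28 (captured at first iteration), b() returns 9 (captured at second).
Step 3: result = 28 + 9 = 37

The answer is 37.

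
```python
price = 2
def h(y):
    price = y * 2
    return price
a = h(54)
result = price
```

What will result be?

Step 1: Global price = 2.
Step 2: h(54) creates local price = 54 * 2 = 108.
Step 3: Global price unchanged because no global keyword. result = 2

The answer is 2.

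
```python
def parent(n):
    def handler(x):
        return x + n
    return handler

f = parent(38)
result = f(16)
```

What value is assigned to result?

Step 1: parent(38) creates a closure that captures n = 38.
Step 2: f(16) calls the closure with x = 16, returning 16 + 38 = 54.
Step 3: result = 54

The answer is 54.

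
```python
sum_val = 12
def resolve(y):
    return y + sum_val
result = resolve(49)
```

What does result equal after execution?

Step 1: sum_val = 12 is defined globally.
Step 2: resolve(49) uses parameter y = 49 and looks up sum_val from global scope = 12.
Step 3: result = 49 + 12 = 61

The answer is 61.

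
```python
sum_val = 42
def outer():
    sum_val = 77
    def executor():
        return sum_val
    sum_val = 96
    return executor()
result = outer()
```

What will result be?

Step 1: outer() sets sum_val = 77, then later sum_val = 96.
Step 2: executor() is called after sum_val is reassigned to 96. Closures capture variables by reference, not by value.
Step 3: result = 96

The answer is 96.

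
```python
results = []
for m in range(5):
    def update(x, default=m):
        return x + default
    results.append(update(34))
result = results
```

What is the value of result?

Step 1: Default argument default=m is evaluated at function definition time.
Step 2: Each iteration creates update with default = current m value.
Step 3: update(34) returns 34 + default. results = [34, 35, 36, 37, 38]

The answer is [34, 35, 36, 37, 38].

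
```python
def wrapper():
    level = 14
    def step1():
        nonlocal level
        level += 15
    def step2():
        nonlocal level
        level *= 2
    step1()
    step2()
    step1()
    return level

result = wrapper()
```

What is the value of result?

Step 1: level = 14.
Step 2: step1(): level = 14 + 15 = 29.
Step 3: step2(): level = 29 * 2 = 58.
Step 4: step1(): level = 58 + 15 = 73. result = 73

The answer is 73.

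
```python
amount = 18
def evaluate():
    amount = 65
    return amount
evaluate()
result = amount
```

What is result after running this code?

Step 1: amount = 18 globally.
Step 2: evaluate() creates a LOCAL amount = 65 (no global keyword!).
Step 3: The global amount is unchanged. result = 18

The answer is 18.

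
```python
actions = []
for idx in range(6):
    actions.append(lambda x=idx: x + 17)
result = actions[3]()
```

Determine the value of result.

Step 1: Default argument x=idx captures idx's value at definition time.
Step 2: actions[3] was defined when idx = 3, so x defaults to 3.
Step 3: result = 3 + 17 = 20 (default arg fixes the late binding issue)

The answer is 20.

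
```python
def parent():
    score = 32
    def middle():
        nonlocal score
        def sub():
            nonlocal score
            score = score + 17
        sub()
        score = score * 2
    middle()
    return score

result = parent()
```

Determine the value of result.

Step 1: score = 32.
Step 2: sub() adds 17: score = 32 + 17 = 49.
Step 3: middle() doubles: score = 49 * 2 = 98.
Step 4: result = 98

The answer is 98.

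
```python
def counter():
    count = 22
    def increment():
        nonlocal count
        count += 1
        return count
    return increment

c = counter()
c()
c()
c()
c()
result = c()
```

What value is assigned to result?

Step 1: counter() creates closure with count = 22.
Step 2: Each c() call increments count via nonlocal. After 5 calls: 22 + 5 = 27.
Step 3: result = 27

The answer is 27.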